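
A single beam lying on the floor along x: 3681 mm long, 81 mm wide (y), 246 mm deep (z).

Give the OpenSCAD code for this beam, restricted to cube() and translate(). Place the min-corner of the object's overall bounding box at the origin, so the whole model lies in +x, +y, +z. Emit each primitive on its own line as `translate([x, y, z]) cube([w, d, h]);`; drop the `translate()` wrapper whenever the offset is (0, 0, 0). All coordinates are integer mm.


cube([3681, 81, 246]);


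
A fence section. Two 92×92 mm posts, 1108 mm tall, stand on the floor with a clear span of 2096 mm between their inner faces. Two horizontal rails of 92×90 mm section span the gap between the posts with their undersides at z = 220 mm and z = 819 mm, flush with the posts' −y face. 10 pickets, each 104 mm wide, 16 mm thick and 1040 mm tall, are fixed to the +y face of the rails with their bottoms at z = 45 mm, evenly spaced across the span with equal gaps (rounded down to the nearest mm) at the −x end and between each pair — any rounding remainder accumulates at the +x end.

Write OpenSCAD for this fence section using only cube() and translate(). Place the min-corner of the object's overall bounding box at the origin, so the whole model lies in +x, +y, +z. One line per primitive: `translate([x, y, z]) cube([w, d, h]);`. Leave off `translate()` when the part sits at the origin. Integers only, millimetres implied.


cube([92, 92, 1108]);
translate([2188, 0, 0]) cube([92, 92, 1108]);
translate([92, 0, 220]) cube([2096, 92, 90]);
translate([92, 0, 819]) cube([2096, 92, 90]);
translate([188, 92, 45]) cube([104, 16, 1040]);
translate([388, 92, 45]) cube([104, 16, 1040]);
translate([588, 92, 45]) cube([104, 16, 1040]);
translate([788, 92, 45]) cube([104, 16, 1040]);
translate([988, 92, 45]) cube([104, 16, 1040]);
translate([1188, 92, 45]) cube([104, 16, 1040]);
translate([1388, 92, 45]) cube([104, 16, 1040]);
translate([1588, 92, 45]) cube([104, 16, 1040]);
translate([1788, 92, 45]) cube([104, 16, 1040]);
translate([1988, 92, 45]) cube([104, 16, 1040]);


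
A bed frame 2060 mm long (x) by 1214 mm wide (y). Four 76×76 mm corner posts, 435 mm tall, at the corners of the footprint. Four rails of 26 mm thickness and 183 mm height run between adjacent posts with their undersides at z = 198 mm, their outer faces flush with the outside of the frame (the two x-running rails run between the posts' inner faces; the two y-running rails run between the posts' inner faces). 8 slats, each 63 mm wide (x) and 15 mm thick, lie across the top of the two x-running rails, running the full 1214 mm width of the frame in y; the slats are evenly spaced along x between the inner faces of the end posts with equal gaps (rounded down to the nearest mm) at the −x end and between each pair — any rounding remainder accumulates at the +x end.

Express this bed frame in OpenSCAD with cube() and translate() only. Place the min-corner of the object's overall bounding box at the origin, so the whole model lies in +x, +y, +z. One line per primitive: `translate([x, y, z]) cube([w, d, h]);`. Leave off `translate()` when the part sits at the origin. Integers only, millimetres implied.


cube([76, 76, 435]);
translate([0, 1138, 0]) cube([76, 76, 435]);
translate([1984, 0, 0]) cube([76, 76, 435]);
translate([1984, 1138, 0]) cube([76, 76, 435]);
translate([76, 0, 198]) cube([1908, 26, 183]);
translate([76, 1188, 198]) cube([1908, 26, 183]);
translate([0, 76, 198]) cube([26, 1062, 183]);
translate([2034, 76, 198]) cube([26, 1062, 183]);
translate([232, 0, 381]) cube([63, 1214, 15]);
translate([451, 0, 381]) cube([63, 1214, 15]);
translate([670, 0, 381]) cube([63, 1214, 15]);
translate([889, 0, 381]) cube([63, 1214, 15]);
translate([1108, 0, 381]) cube([63, 1214, 15]);
translate([1327, 0, 381]) cube([63, 1214, 15]);
translate([1546, 0, 381]) cube([63, 1214, 15]);
translate([1765, 0, 381]) cube([63, 1214, 15]);


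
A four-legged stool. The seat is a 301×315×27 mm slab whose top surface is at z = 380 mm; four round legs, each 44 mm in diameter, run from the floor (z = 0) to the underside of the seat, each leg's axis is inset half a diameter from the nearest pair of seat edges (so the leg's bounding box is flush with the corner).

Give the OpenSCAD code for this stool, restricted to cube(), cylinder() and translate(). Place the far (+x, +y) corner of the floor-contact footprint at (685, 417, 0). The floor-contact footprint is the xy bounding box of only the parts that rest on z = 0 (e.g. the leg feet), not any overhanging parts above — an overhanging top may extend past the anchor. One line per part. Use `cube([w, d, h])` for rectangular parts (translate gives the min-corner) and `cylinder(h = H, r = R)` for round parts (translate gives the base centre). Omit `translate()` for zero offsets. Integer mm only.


translate([384, 102, 353]) cube([301, 315, 27]);
translate([406, 124, 0]) cylinder(h = 353, r = 22);
translate([663, 124, 0]) cylinder(h = 353, r = 22);
translate([406, 395, 0]) cylinder(h = 353, r = 22);
translate([663, 395, 0]) cylinder(h = 353, r = 22);


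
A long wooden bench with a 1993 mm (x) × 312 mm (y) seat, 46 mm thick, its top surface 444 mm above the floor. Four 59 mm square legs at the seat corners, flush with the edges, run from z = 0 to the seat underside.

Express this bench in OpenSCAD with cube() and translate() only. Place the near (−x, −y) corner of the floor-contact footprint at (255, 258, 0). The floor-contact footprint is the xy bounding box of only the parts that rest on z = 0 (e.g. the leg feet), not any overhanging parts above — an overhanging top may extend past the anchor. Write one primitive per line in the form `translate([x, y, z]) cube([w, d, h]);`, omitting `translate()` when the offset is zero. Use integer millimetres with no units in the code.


// leg_h = 444 − 46 = 398
translate([255, 258, 398]) cube([1993, 312, 46]);
translate([255, 258, 0]) cube([59, 59, 398]);
translate([255, 511, 0]) cube([59, 59, 398]);
translate([2189, 258, 0]) cube([59, 59, 398]);
translate([2189, 511, 0]) cube([59, 59, 398]);


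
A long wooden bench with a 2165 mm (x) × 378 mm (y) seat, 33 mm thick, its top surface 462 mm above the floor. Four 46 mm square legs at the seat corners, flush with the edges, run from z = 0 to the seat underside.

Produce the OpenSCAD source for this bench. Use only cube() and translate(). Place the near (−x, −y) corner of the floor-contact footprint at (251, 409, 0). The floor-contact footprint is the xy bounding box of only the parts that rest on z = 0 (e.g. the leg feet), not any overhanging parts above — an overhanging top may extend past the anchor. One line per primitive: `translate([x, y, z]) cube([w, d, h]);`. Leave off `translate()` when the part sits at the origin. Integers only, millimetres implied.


translate([251, 409, 429]) cube([2165, 378, 33]);
translate([251, 409, 0]) cube([46, 46, 429]);
translate([251, 741, 0]) cube([46, 46, 429]);
translate([2370, 409, 0]) cube([46, 46, 429]);
translate([2370, 741, 0]) cube([46, 46, 429]);


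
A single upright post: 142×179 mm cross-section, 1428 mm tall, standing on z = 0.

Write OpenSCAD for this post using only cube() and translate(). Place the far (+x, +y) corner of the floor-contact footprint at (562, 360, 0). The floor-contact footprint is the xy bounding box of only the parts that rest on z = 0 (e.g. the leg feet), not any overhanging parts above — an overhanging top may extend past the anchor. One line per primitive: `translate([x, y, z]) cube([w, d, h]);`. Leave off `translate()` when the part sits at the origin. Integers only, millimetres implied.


translate([420, 181, 0]) cube([142, 179, 1428]);


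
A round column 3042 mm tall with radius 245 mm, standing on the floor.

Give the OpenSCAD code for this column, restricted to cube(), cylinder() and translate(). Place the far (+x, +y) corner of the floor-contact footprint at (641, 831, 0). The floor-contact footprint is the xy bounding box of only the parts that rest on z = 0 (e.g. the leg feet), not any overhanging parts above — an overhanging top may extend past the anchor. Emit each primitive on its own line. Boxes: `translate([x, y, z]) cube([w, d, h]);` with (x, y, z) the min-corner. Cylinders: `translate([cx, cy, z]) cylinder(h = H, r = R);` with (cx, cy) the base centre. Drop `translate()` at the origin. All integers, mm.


translate([396, 586, 0]) cylinder(h = 3042, r = 245);


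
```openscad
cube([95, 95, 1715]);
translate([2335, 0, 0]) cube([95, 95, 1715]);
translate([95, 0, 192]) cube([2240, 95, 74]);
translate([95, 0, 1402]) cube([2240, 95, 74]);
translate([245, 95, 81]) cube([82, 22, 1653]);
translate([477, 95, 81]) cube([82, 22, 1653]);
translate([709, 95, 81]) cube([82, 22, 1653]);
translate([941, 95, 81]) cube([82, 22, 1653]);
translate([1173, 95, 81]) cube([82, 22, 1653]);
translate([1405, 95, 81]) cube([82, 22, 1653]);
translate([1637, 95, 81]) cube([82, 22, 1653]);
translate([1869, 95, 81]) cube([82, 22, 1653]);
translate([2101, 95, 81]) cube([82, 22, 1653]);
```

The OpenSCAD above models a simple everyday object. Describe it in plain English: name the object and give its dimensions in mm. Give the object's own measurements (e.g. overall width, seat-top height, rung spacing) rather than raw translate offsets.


A fence section. Two 95×95 mm posts, 1715 mm tall, stand on the floor with a clear span of 2240 mm between their inner faces. Two horizontal rails of 95×74 mm section span the gap between the posts with their undersides at z = 192 mm and z = 1402 mm, flush with the posts' −y face. 9 pickets, each 82 mm wide, 22 mm thick and 1653 mm tall, are fixed to the +y face of the rails with their bottoms at z = 81 mm, spaced across the span with a 150 mm gap after the −x post and between neighbouring pickets, with 152 mm left before the +x post.


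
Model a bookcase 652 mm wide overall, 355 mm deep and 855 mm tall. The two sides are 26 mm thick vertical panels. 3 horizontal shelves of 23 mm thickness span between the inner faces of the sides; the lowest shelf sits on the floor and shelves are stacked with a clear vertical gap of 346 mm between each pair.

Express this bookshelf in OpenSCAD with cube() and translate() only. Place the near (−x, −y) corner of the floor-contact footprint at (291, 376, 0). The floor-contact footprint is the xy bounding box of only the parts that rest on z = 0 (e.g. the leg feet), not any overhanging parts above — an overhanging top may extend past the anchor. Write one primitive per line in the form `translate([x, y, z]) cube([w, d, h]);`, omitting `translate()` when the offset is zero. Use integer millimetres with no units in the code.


translate([291, 376, 0]) cube([26, 355, 855]);
translate([917, 376, 0]) cube([26, 355, 855]);
translate([317, 376, 0]) cube([600, 355, 23]);
translate([317, 376, 369]) cube([600, 355, 23]);
translate([317, 376, 738]) cube([600, 355, 23]);


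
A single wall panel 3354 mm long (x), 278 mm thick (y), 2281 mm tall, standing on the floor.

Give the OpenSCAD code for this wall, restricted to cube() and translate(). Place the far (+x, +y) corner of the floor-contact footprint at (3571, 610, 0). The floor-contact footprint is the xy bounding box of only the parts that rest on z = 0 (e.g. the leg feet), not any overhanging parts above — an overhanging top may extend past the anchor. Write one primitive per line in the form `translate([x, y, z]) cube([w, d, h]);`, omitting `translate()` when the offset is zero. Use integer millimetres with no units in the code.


translate([217, 332, 0]) cube([3354, 278, 2281]);


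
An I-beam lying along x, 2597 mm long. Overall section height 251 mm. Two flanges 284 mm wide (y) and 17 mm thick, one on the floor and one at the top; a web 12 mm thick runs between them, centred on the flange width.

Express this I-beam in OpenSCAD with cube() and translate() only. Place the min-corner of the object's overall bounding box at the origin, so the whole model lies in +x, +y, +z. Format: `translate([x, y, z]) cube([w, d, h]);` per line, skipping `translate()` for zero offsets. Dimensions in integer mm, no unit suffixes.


cube([2597, 284, 17]);
translate([0, 136, 17]) cube([2597, 12, 217]);
translate([0, 0, 234]) cube([2597, 284, 17]);


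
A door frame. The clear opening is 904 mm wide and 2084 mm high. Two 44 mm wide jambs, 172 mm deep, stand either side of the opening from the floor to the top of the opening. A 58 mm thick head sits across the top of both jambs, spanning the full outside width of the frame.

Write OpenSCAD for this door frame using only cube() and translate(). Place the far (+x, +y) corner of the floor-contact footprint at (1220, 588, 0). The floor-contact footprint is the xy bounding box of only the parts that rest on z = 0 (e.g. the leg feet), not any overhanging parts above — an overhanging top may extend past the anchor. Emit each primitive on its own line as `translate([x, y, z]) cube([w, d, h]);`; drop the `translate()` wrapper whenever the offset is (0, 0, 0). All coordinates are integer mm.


translate([228, 416, 0]) cube([44, 172, 2084]);
translate([1176, 416, 0]) cube([44, 172, 2084]);
translate([228, 416, 2084]) cube([992, 172, 58]);


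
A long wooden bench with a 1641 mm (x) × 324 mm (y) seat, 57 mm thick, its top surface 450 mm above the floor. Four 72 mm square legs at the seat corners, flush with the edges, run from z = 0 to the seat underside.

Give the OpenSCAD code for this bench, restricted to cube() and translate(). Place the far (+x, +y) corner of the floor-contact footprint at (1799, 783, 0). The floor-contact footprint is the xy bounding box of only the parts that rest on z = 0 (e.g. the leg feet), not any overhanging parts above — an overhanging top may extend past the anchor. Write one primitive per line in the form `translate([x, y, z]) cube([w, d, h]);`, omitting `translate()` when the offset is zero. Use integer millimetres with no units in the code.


// leg_h = 450 − 57 = 393
translate([158, 459, 393]) cube([1641, 324, 57]);
translate([158, 459, 0]) cube([72, 72, 393]);
translate([158, 711, 0]) cube([72, 72, 393]);
translate([1727, 459, 0]) cube([72, 72, 393]);
translate([1727, 711, 0]) cube([72, 72, 393]);


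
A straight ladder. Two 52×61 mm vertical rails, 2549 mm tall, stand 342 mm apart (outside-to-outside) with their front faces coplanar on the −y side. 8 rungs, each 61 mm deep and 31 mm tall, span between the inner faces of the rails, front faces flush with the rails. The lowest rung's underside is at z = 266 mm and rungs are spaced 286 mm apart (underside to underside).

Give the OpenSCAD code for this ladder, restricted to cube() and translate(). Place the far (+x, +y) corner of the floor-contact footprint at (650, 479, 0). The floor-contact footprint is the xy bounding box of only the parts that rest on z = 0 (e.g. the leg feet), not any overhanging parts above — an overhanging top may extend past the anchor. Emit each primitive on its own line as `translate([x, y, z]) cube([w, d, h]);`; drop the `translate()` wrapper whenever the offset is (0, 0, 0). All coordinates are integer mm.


translate([308, 418, 0]) cube([52, 61, 2549]);
translate([598, 418, 0]) cube([52, 61, 2549]);
translate([360, 418, 266]) cube([238, 61, 31]);
translate([360, 418, 552]) cube([238, 61, 31]);
translate([360, 418, 838]) cube([238, 61, 31]);
translate([360, 418, 1124]) cube([238, 61, 31]);
translate([360, 418, 1410]) cube([238, 61, 31]);
translate([360, 418, 1696]) cube([238, 61, 31]);
translate([360, 418, 1982]) cube([238, 61, 31]);
translate([360, 418, 2268]) cube([238, 61, 31]);


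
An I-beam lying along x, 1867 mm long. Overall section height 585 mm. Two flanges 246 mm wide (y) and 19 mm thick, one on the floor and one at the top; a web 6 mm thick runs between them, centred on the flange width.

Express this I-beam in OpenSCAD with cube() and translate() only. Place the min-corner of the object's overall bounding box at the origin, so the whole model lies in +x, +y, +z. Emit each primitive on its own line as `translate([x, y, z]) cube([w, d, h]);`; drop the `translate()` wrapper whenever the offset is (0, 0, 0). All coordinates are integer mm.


cube([1867, 246, 19]);
translate([0, 120, 19]) cube([1867, 6, 547]);
translate([0, 0, 566]) cube([1867, 246, 19]);


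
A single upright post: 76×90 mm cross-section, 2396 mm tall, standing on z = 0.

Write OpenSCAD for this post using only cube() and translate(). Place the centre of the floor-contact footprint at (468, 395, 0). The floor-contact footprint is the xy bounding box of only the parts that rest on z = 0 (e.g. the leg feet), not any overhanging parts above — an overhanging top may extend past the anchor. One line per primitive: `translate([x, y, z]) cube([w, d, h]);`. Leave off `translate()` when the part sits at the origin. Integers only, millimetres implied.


translate([430, 350, 0]) cube([76, 90, 2396]);


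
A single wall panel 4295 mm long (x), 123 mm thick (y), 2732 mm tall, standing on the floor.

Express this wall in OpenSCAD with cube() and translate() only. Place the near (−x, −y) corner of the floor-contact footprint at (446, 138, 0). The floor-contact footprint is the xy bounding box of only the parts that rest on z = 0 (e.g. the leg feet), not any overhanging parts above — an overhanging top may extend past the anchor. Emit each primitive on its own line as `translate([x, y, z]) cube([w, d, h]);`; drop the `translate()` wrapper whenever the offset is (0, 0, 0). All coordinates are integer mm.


translate([446, 138, 0]) cube([4295, 123, 2732]);


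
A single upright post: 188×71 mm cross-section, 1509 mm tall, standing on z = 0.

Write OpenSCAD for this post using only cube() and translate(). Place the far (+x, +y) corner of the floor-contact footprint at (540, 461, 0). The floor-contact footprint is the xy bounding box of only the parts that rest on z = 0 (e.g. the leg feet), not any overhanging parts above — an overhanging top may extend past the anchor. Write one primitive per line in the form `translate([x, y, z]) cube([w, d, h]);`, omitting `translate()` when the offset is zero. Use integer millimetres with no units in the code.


translate([352, 390, 0]) cube([188, 71, 1509]);


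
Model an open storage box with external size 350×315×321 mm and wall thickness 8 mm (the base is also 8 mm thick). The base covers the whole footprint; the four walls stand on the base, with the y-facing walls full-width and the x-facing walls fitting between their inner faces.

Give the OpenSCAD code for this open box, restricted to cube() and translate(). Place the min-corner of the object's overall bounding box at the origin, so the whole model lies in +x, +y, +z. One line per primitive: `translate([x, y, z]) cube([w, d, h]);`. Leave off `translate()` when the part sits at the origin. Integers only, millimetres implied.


cube([350, 315, 8]);
translate([0, 0, 8]) cube([350, 8, 313]);
translate([0, 307, 8]) cube([350, 8, 313]);
translate([0, 8, 8]) cube([8, 299, 313]);
translate([342, 8, 8]) cube([8, 299, 313]);


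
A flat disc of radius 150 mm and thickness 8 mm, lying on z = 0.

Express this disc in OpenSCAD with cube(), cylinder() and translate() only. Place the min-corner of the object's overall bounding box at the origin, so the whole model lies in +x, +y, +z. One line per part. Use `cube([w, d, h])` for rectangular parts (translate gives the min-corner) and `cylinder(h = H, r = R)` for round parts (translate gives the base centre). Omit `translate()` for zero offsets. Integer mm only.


translate([150, 150, 0]) cylinder(h = 8, r = 150);


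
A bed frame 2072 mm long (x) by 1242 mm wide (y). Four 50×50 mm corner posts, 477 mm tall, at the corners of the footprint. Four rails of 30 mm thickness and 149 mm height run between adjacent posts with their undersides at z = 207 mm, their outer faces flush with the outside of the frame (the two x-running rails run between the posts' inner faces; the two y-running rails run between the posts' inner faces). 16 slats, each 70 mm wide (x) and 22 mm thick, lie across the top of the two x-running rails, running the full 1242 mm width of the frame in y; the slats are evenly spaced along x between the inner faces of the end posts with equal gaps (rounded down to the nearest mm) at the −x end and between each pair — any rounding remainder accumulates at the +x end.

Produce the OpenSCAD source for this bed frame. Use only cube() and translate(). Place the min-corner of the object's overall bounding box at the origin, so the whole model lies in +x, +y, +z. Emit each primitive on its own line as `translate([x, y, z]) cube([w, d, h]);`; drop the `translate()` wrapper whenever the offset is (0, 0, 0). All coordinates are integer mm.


// slat z = rail_z + rail_h = 207 + 149 = 356
// slat gap = ⌊(1972 − 16·70) / 17⌋ = 50
cube([50, 50, 477]);
translate([0, 1192, 0]) cube([50, 50, 477]);
translate([2022, 0, 0]) cube([50, 50, 477]);
translate([2022, 1192, 0]) cube([50, 50, 477]);
translate([50, 0, 207]) cube([1972, 30, 149]);
translate([50, 1212, 207]) cube([1972, 30, 149]);
translate([0, 50, 207]) cube([30, 1142, 149]);
translate([2042, 50, 207]) cube([30, 1142, 149]);
translate([100, 0, 356]) cube([70, 1242, 22]);
translate([220, 0, 356]) cube([70, 1242, 22]);
translate([340, 0, 356]) cube([70, 1242, 22]);
translate([460, 0, 356]) cube([70, 1242, 22]);
translate([580, 0, 356]) cube([70, 1242, 22]);
translate([700, 0, 356]) cube([70, 1242, 22]);
translate([820, 0, 356]) cube([70, 1242, 22]);
translate([940, 0, 356]) cube([70, 1242, 22]);
translate([1060, 0, 356]) cube([70, 1242, 22]);
translate([1180, 0, 356]) cube([70, 1242, 22]);
translate([1300, 0, 356]) cube([70, 1242, 22]);
translate([1420, 0, 356]) cube([70, 1242, 22]);
translate([1540, 0, 356]) cube([70, 1242, 22]);
translate([1660, 0, 356]) cube([70, 1242, 22]);
translate([1780, 0, 356]) cube([70, 1242, 22]);
translate([1900, 0, 356]) cube([70, 1242, 22]);


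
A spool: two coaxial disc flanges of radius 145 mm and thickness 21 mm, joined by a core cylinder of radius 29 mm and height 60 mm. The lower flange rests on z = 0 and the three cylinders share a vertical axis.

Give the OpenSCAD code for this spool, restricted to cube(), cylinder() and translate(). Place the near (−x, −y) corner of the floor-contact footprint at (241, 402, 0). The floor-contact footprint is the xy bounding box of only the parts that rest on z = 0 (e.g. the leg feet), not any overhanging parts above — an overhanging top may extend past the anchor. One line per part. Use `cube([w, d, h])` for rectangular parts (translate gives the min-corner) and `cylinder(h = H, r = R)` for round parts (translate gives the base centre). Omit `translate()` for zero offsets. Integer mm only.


translate([386, 547, 0]) cylinder(h = 21, r = 145);
translate([386, 547, 21]) cylinder(h = 60, r = 29);
translate([386, 547, 81]) cylinder(h = 21, r = 145);


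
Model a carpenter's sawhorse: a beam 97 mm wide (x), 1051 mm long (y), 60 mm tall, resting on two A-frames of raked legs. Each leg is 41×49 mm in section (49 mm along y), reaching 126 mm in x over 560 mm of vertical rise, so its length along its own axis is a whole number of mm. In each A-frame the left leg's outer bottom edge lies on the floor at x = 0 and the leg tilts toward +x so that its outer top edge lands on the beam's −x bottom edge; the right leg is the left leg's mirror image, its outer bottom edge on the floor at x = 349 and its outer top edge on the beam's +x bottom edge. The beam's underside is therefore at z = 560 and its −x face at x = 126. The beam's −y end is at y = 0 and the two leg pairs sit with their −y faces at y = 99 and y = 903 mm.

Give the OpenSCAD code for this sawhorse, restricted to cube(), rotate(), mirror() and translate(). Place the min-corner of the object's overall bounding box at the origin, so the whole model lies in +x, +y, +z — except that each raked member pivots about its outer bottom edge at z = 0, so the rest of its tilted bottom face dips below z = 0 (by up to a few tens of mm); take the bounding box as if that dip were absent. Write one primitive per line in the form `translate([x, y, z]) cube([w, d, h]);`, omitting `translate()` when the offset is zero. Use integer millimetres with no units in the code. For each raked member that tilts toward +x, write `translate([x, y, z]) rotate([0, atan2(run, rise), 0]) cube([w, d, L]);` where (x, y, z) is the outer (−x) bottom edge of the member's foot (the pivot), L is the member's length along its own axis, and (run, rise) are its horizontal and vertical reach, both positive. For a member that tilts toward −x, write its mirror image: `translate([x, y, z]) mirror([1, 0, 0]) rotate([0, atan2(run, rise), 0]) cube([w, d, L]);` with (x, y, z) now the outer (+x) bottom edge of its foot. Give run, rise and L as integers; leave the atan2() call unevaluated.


// leg length = √(126² + 560²) = 574
// right-leg outer foot x = 2·126 + 97 = 349
// beam min-corner = (126, 0, 560)
translate([126, 0, 560]) cube([97, 1051, 60]);
translate([0, 99, 0]) rotate([0, atan2(126, 560), 0]) cube([41, 49, 574]);
translate([349, 99, 0]) mirror([1, 0, 0]) rotate([0, atan2(126, 560), 0]) cube([41, 49, 574]);
translate([0, 903, 0]) rotate([0, atan2(126, 560), 0]) cube([41, 49, 574]);
translate([349, 903, 0]) mirror([1, 0, 0]) rotate([0, atan2(126, 560), 0]) cube([41, 49, 574]);


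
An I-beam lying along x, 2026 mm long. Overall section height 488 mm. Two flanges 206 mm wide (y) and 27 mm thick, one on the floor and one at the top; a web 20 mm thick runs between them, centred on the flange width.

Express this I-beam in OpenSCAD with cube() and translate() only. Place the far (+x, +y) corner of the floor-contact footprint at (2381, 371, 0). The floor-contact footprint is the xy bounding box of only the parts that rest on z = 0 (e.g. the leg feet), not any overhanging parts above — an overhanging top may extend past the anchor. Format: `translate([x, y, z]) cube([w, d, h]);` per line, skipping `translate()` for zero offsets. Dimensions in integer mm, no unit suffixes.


translate([355, 165, 0]) cube([2026, 206, 27]);
translate([355, 258, 27]) cube([2026, 20, 434]);
translate([355, 165, 461]) cube([2026, 206, 27]);


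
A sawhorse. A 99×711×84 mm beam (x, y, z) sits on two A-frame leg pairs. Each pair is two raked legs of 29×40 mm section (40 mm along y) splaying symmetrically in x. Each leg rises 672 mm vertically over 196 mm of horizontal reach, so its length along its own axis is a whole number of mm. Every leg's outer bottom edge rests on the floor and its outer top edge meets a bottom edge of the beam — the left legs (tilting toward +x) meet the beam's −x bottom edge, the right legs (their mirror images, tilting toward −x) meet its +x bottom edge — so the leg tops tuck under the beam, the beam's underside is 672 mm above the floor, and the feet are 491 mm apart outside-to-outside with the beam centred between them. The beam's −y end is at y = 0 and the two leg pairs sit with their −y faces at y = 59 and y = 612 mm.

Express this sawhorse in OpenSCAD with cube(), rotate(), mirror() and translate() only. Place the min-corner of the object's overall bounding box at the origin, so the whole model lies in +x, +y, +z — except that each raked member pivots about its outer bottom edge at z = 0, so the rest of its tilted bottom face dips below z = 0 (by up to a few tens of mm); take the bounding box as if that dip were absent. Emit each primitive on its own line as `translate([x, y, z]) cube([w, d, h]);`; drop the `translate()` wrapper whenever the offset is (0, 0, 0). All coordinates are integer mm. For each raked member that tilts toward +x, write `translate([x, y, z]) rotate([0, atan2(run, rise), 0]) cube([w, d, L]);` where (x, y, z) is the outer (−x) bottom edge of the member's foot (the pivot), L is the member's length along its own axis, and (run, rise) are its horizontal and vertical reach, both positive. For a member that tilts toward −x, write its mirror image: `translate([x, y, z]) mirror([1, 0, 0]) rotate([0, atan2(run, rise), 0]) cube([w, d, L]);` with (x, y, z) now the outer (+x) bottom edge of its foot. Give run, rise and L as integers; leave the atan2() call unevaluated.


// leg length = √(196² + 672²) = 700
// right-leg outer foot x = 2·196 + 99 = 491
// beam min-corner = (196, 0, 672)
translate([196, 0, 672]) cube([99, 711, 84]);
translate([0, 59, 0]) rotate([0, atan2(196, 672), 0]) cube([29, 40, 700]);
translate([491, 59, 0]) mirror([1, 0, 0]) rotate([0, atan2(196, 672), 0]) cube([29, 40, 700]);
translate([0, 612, 0]) rotate([0, atan2(196, 672), 0]) cube([29, 40, 700]);
translate([491, 612, 0]) mirror([1, 0, 0]) rotate([0, atan2(196, 672), 0]) cube([29, 40, 700]);


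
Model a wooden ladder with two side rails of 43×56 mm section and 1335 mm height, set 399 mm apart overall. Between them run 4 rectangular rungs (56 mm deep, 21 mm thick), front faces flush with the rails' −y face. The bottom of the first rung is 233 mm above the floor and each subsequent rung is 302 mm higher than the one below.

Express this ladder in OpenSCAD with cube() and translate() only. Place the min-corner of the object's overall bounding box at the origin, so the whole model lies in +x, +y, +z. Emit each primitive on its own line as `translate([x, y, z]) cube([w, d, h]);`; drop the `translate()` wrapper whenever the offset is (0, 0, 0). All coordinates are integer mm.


cube([43, 56, 1335]);
translate([356, 0, 0]) cube([43, 56, 1335]);
translate([43, 0, 233]) cube([313, 56, 21]);
translate([43, 0, 535]) cube([313, 56, 21]);
translate([43, 0, 837]) cube([313, 56, 21]);
translate([43, 0, 1139]) cube([313, 56, 21]);


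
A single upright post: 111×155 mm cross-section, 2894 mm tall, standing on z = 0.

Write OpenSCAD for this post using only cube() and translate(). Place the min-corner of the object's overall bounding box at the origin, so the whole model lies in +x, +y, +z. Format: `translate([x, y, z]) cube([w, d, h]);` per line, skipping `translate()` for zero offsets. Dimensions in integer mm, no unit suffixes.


cube([111, 155, 2894]);


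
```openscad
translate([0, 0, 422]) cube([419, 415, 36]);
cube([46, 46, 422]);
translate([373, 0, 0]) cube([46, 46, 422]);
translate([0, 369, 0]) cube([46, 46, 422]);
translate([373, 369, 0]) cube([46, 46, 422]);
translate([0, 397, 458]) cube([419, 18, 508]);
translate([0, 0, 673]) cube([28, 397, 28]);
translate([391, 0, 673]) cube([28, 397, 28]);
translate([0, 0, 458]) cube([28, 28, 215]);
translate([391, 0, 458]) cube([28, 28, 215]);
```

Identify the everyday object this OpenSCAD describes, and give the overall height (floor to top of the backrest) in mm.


A chair. The overall height is 966 mm.

A slab on four corner posts with a tall panel at the back — a chair. The seat slab sits at z = 422 with thickness 36, and the 508 mm backrest starts at the seat top, so the overall height is 422 + 36 + 508 = 966 mm.


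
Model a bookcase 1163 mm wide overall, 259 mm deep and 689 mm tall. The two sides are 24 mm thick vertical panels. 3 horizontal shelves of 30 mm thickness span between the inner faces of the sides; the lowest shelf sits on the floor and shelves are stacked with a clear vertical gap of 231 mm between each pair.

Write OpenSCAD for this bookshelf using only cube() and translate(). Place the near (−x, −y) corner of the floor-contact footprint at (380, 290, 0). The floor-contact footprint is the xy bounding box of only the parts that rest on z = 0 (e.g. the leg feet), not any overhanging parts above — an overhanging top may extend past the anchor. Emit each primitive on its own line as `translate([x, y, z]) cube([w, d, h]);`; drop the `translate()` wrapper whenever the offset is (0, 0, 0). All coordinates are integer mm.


translate([380, 290, 0]) cube([24, 259, 689]);
translate([1519, 290, 0]) cube([24, 259, 689]);
translate([404, 290, 0]) cube([1115, 259, 30]);
translate([404, 290, 261]) cube([1115, 259, 30]);
translate([404, 290, 522]) cube([1115, 259, 30]);


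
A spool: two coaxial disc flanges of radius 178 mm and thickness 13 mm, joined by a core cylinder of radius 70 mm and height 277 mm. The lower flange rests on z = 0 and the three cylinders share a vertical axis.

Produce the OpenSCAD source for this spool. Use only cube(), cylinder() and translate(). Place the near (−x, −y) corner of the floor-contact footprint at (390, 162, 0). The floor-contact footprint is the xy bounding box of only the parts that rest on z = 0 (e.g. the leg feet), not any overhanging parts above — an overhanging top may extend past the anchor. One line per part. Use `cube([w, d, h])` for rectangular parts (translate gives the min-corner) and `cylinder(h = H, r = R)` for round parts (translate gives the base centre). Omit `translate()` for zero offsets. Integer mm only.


translate([568, 340, 0]) cylinder(h = 13, r = 178);
translate([568, 340, 13]) cylinder(h = 277, r = 70);
translate([568, 340, 290]) cylinder(h = 13, r = 178);


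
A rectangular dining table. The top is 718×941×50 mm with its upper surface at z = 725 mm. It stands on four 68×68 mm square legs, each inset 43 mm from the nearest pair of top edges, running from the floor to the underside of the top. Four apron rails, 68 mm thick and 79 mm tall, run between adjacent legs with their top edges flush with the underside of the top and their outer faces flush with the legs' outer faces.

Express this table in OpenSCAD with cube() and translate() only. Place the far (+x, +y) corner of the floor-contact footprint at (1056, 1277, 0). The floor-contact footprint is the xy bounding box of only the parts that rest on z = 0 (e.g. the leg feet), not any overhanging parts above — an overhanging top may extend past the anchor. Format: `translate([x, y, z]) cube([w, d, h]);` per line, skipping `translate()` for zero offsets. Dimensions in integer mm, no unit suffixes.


translate([381, 379, 675]) cube([718, 941, 50]);
translate([424, 422, 0]) cube([68, 68, 675]);
translate([988, 422, 0]) cube([68, 68, 675]);
translate([424, 1209, 0]) cube([68, 68, 675]);
translate([988, 1209, 0]) cube([68, 68, 675]);
translate([492, 422, 596]) cube([496, 68, 79]);
translate([492, 1209, 596]) cube([496, 68, 79]);
translate([424, 490, 596]) cube([68, 719, 79]);
translate([988, 490, 596]) cube([68, 719, 79]);


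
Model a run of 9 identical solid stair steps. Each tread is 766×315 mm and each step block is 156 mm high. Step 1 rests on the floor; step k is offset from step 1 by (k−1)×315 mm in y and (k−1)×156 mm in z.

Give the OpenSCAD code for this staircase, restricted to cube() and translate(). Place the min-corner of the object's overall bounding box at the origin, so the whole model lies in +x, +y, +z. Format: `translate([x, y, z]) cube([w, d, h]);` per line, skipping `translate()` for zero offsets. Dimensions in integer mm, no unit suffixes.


cube([766, 315, 156]);
translate([0, 315, 156]) cube([766, 315, 156]);
translate([0, 630, 312]) cube([766, 315, 156]);
translate([0, 945, 468]) cube([766, 315, 156]);
translate([0, 1260, 624]) cube([766, 315, 156]);
translate([0, 1575, 780]) cube([766, 315, 156]);
translate([0, 1890, 936]) cube([766, 315, 156]);
translate([0, 2205, 1092]) cube([766, 315, 156]);
translate([0, 2520, 1248]) cube([766, 315, 156]);


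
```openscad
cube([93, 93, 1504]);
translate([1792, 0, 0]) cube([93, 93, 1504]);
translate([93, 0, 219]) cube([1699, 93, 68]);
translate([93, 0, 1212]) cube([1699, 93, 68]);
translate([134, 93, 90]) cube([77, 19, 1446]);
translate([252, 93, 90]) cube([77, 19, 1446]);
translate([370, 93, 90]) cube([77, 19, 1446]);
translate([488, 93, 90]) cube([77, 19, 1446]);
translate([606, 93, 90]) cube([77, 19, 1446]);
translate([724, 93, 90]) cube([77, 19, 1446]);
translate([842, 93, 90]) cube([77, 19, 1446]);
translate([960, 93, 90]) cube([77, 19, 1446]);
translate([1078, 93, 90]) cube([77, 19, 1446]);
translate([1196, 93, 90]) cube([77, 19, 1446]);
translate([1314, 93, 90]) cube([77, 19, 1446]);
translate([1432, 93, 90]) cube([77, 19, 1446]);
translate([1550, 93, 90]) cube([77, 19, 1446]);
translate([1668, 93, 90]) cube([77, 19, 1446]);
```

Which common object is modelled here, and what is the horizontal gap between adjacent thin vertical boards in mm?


A fence section. The picket gap is 41 mm.

Two posts, two rails, 14 pickets — a fence section. Span 1699 mm holds 14 pickets of 77 mm with 15 equal gaps: ⌊(1699 − 14·77) / 15⌋ = 41 mm.


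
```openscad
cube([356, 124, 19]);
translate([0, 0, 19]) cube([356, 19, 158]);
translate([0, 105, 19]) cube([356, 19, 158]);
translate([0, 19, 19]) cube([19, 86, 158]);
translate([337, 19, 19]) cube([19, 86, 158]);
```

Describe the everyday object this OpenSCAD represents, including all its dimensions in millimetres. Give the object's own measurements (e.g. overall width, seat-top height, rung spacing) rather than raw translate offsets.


An open-topped rectangular box: outside dimensions 356×124×177 mm, with a uniform wall and base thickness of 19 mm. The base is a full 356×124 slab on the floor; four walls sit on top of the base. The front and back walls (the −y and +y sides) span the full width; the two side walls fit between them.


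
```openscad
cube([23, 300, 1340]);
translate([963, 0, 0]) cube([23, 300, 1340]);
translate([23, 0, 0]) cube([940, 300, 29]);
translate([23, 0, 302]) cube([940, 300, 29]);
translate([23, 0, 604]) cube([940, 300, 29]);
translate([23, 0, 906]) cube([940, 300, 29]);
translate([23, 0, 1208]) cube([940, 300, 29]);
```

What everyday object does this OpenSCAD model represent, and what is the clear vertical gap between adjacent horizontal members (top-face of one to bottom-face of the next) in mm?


A bookshelf. The clear shelf gap is 273 mm.

Two tall side panels with 5 horizontal boards between them — a bookshelf. The first two shelf undersides are at z = 0 and z = 302; with shelf thickness 29, the clear gap is 302 − 0 − 29 = 273 mm.


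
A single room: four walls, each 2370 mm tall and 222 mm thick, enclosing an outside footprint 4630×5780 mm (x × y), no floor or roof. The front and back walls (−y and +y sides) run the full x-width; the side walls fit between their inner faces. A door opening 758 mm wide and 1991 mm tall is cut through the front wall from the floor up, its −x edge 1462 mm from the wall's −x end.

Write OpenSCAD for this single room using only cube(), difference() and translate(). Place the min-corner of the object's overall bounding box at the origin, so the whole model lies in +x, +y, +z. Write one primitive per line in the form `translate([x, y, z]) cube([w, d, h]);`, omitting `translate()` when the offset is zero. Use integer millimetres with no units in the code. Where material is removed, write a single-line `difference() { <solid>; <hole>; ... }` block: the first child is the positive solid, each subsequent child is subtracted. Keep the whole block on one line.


difference() { cube([4630, 222, 2370]); translate([1462, 0, 0]) cube([758, 222, 1991]); }
translate([0, 5558, 0]) cube([4630, 222, 2370]);
translate([0, 222, 0]) cube([222, 5336, 2370]);
translate([4408, 222, 0]) cube([222, 5336, 2370]);


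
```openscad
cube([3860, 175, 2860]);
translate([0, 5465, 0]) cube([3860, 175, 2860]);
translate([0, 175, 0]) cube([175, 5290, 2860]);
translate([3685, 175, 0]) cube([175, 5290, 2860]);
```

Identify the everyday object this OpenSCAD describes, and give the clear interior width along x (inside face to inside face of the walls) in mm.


A house (or room) frame. The interior width is 3510 mm.

Four 2860 mm walls enclosing a rectangle with no floor or roof — a room or house frame. Outside width is 3860 mm and wall thickness is 175 mm, so the interior width is 3860 − 2 × 175 = 3510 mm.


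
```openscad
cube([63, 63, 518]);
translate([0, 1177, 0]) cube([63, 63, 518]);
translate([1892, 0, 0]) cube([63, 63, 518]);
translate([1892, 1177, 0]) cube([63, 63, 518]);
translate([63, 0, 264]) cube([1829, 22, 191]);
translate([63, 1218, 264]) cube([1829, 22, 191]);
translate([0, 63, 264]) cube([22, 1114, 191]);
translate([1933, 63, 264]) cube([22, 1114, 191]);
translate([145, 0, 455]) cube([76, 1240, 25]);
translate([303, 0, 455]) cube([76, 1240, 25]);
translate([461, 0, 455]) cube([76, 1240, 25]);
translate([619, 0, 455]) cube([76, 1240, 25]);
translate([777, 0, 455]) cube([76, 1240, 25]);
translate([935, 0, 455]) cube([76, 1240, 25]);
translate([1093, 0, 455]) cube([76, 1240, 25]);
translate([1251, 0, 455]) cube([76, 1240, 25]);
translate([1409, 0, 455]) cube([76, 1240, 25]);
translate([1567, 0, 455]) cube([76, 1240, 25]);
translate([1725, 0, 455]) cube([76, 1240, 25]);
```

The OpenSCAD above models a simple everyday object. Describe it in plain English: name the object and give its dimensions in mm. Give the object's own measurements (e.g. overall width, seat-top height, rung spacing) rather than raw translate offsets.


A bed frame 1955 mm long (x) by 1240 mm wide (y). Four 63×63 mm corner posts, 518 mm tall, at the corners of the footprint. Four rails of 22 mm thickness and 191 mm height run between adjacent posts with their undersides at z = 264 mm, their outer faces flush with the outside of the frame (the two x-running rails run between the posts' inner faces; the two y-running rails run between the posts' inner faces). 11 slats, each 76 mm wide (x) and 25 mm thick, lie across the top of the two x-running rails, running the full 1240 mm width of the frame in y; along x they sit between the end posts with a 82 mm gap after the −x posts and between neighbouring slats, leaving 91 mm before the +x posts.
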